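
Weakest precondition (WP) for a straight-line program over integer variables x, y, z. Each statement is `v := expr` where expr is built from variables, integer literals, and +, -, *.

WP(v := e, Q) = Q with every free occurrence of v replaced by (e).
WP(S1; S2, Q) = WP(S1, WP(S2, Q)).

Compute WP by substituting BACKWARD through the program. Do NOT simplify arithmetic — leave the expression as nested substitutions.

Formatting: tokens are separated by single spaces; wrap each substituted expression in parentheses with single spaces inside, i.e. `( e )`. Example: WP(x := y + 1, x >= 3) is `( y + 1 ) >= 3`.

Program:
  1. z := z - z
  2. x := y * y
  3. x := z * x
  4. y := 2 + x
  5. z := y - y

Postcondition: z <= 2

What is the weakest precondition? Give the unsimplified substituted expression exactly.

Answer: ( ( 2 + ( ( z - z ) * ( y * y ) ) ) - ( 2 + ( ( z - z ) * ( y * y ) ) ) ) <= 2

Derivation:
post: z <= 2
stmt 5: z := y - y  -- replace 1 occurrence(s) of z with (y - y)
  => ( y - y ) <= 2
stmt 4: y := 2 + x  -- replace 2 occurrence(s) of y with (2 + x)
  => ( ( 2 + x ) - ( 2 + x ) ) <= 2
stmt 3: x := z * x  -- replace 2 occurrence(s) of x with (z * x)
  => ( ( 2 + ( z * x ) ) - ( 2 + ( z * x ) ) ) <= 2
stmt 2: x := y * y  -- replace 2 occurrence(s) of x with (y * y)
  => ( ( 2 + ( z * ( y * y ) ) ) - ( 2 + ( z * ( y * y ) ) ) ) <= 2
stmt 1: z := z - z  -- replace 2 occurrence(s) of z with (z - z)
  => ( ( 2 + ( ( z - z ) * ( y * y ) ) ) - ( 2 + ( ( z - z ) * ( y * y ) ) ) ) <= 2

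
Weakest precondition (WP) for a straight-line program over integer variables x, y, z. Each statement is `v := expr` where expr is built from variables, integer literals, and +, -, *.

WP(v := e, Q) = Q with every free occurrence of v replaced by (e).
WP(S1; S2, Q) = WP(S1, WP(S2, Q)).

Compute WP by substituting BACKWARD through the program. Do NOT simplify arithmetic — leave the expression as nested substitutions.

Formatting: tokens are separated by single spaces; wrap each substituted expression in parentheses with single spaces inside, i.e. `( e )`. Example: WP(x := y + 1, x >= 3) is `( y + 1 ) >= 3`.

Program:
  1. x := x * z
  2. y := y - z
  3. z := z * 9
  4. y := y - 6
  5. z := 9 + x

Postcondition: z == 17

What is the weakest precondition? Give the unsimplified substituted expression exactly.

post: z == 17
stmt 5: z := 9 + x  -- replace 1 occurrence(s) of z with (9 + x)
  => ( 9 + x ) == 17
stmt 4: y := y - 6  -- replace 0 occurrence(s) of y with (y - 6)
  => ( 9 + x ) == 17
stmt 3: z := z * 9  -- replace 0 occurrence(s) of z with (z * 9)
  => ( 9 + x ) == 17
stmt 2: y := y - z  -- replace 0 occurrence(s) of y with (y - z)
  => ( 9 + x ) == 17
stmt 1: x := x * z  -- replace 1 occurrence(s) of x with (x * z)
  => ( 9 + ( x * z ) ) == 17

Answer: ( 9 + ( x * z ) ) == 17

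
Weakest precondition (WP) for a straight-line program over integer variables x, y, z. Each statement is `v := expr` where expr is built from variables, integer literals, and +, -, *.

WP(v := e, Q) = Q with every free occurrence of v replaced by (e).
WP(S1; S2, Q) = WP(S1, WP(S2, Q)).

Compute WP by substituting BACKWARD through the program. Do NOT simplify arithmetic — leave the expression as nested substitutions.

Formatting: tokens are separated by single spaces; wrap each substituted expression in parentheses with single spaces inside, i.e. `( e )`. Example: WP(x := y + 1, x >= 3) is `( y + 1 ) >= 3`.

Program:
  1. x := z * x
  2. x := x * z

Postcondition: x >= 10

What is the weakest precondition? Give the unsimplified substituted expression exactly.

post: x >= 10
stmt 2: x := x * z  -- replace 1 occurrence(s) of x with (x * z)
  => ( x * z ) >= 10
stmt 1: x := z * x  -- replace 1 occurrence(s) of x with (z * x)
  => ( ( z * x ) * z ) >= 10

Answer: ( ( z * x ) * z ) >= 10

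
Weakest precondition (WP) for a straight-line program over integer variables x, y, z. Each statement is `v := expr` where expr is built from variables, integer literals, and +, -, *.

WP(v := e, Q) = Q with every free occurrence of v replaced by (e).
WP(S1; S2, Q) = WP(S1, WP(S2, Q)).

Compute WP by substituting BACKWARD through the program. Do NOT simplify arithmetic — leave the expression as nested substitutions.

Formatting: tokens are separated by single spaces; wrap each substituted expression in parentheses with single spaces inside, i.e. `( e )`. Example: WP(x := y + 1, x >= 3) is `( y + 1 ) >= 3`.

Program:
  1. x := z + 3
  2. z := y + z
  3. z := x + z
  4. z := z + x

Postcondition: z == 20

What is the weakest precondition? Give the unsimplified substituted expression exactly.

Answer: ( ( ( z + 3 ) + ( y + z ) ) + ( z + 3 ) ) == 20

Derivation:
post: z == 20
stmt 4: z := z + x  -- replace 1 occurrence(s) of z with (z + x)
  => ( z + x ) == 20
stmt 3: z := x + z  -- replace 1 occurrence(s) of z with (x + z)
  => ( ( x + z ) + x ) == 20
stmt 2: z := y + z  -- replace 1 occurrence(s) of z with (y + z)
  => ( ( x + ( y + z ) ) + x ) == 20
stmt 1: x := z + 3  -- replace 2 occurrence(s) of x with (z + 3)
  => ( ( ( z + 3 ) + ( y + z ) ) + ( z + 3 ) ) == 20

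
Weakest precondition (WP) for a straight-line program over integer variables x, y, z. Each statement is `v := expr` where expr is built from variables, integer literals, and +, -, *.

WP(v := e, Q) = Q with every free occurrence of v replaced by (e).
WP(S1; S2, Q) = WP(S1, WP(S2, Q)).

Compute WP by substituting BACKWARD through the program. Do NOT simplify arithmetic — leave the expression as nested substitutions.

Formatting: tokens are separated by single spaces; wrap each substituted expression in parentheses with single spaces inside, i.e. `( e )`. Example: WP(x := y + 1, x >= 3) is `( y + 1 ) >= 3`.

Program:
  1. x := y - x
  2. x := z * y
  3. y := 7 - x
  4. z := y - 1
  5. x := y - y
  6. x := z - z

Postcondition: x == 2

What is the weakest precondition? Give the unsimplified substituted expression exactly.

Answer: ( ( ( 7 - ( z * y ) ) - 1 ) - ( ( 7 - ( z * y ) ) - 1 ) ) == 2

Derivation:
post: x == 2
stmt 6: x := z - z  -- replace 1 occurrence(s) of x with (z - z)
  => ( z - z ) == 2
stmt 5: x := y - y  -- replace 0 occurrence(s) of x with (y - y)
  => ( z - z ) == 2
stmt 4: z := y - 1  -- replace 2 occurrence(s) of z with (y - 1)
  => ( ( y - 1 ) - ( y - 1 ) ) == 2
stmt 3: y := 7 - x  -- replace 2 occurrence(s) of y with (7 - x)
  => ( ( ( 7 - x ) - 1 ) - ( ( 7 - x ) - 1 ) ) == 2
stmt 2: x := z * y  -- replace 2 occurrence(s) of x with (z * y)
  => ( ( ( 7 - ( z * y ) ) - 1 ) - ( ( 7 - ( z * y ) ) - 1 ) ) == 2
stmt 1: x := y - x  -- replace 0 occurrence(s) of x with (y - x)
  => ( ( ( 7 - ( z * y ) ) - 1 ) - ( ( 7 - ( z * y ) ) - 1 ) ) == 2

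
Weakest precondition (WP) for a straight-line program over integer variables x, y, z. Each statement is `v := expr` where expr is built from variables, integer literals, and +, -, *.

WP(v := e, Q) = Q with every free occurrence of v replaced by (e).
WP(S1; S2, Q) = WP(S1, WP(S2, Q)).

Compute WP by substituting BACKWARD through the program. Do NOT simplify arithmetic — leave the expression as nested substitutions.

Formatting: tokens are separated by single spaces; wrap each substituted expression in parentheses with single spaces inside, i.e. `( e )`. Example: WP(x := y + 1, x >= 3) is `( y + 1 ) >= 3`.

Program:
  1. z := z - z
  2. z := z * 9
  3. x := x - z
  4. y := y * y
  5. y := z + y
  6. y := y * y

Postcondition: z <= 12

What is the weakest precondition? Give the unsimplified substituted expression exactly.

post: z <= 12
stmt 6: y := y * y  -- replace 0 occurrence(s) of y with (y * y)
  => z <= 12
stmt 5: y := z + y  -- replace 0 occurrence(s) of y with (z + y)
  => z <= 12
stmt 4: y := y * y  -- replace 0 occurrence(s) of y with (y * y)
  => z <= 12
stmt 3: x := x - z  -- replace 0 occurrence(s) of x with (x - z)
  => z <= 12
stmt 2: z := z * 9  -- replace 1 occurrence(s) of z with (z * 9)
  => ( z * 9 ) <= 12
stmt 1: z := z - z  -- replace 1 occurrence(s) of z with (z - z)
  => ( ( z - z ) * 9 ) <= 12

Answer: ( ( z - z ) * 9 ) <= 12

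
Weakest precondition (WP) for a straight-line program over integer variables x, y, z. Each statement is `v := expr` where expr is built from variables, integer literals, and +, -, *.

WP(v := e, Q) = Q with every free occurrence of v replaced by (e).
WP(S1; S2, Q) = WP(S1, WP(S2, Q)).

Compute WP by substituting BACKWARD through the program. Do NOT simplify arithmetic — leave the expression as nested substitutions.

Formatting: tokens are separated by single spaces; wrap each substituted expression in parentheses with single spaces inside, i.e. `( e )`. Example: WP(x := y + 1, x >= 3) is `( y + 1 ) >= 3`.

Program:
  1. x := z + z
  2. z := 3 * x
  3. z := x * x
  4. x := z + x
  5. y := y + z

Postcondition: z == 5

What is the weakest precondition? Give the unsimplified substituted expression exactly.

Answer: ( ( z + z ) * ( z + z ) ) == 5

Derivation:
post: z == 5
stmt 5: y := y + z  -- replace 0 occurrence(s) of y with (y + z)
  => z == 5
stmt 4: x := z + x  -- replace 0 occurrence(s) of x with (z + x)
  => z == 5
stmt 3: z := x * x  -- replace 1 occurrence(s) of z with (x * x)
  => ( x * x ) == 5
stmt 2: z := 3 * x  -- replace 0 occurrence(s) of z with (3 * x)
  => ( x * x ) == 5
stmt 1: x := z + z  -- replace 2 occurrence(s) of x with (z + z)
  => ( ( z + z ) * ( z + z ) ) == 5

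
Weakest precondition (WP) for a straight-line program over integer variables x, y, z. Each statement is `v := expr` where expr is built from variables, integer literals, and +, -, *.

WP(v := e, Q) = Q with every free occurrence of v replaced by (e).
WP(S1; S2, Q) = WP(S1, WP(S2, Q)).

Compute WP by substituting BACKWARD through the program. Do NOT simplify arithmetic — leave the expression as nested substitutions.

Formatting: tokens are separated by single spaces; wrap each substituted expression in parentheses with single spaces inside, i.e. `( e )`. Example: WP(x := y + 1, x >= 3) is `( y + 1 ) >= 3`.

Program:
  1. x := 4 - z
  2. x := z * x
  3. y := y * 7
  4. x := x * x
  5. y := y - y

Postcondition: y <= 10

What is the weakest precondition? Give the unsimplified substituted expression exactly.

Answer: ( ( y * 7 ) - ( y * 7 ) ) <= 10

Derivation:
post: y <= 10
stmt 5: y := y - y  -- replace 1 occurrence(s) of y with (y - y)
  => ( y - y ) <= 10
stmt 4: x := x * x  -- replace 0 occurrence(s) of x with (x * x)
  => ( y - y ) <= 10
stmt 3: y := y * 7  -- replace 2 occurrence(s) of y with (y * 7)
  => ( ( y * 7 ) - ( y * 7 ) ) <= 10
stmt 2: x := z * x  -- replace 0 occurrence(s) of x with (z * x)
  => ( ( y * 7 ) - ( y * 7 ) ) <= 10
stmt 1: x := 4 - z  -- replace 0 occurrence(s) of x with (4 - z)
  => ( ( y * 7 ) - ( y * 7 ) ) <= 10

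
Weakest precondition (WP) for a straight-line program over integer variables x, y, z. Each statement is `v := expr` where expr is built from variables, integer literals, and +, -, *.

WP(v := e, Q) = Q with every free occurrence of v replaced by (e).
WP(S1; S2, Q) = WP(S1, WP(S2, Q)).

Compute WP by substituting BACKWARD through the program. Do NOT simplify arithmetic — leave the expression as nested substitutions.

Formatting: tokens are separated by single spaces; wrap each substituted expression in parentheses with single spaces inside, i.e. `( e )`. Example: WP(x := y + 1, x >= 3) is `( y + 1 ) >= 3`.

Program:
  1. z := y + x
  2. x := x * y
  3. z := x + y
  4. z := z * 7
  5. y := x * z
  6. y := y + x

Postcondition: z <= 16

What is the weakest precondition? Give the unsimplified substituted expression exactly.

post: z <= 16
stmt 6: y := y + x  -- replace 0 occurrence(s) of y with (y + x)
  => z <= 16
stmt 5: y := x * z  -- replace 0 occurrence(s) of y with (x * z)
  => z <= 16
stmt 4: z := z * 7  -- replace 1 occurrence(s) of z with (z * 7)
  => ( z * 7 ) <= 16
stmt 3: z := x + y  -- replace 1 occurrence(s) of z with (x + y)
  => ( ( x + y ) * 7 ) <= 16
stmt 2: x := x * y  -- replace 1 occurrence(s) of x with (x * y)
  => ( ( ( x * y ) + y ) * 7 ) <= 16
stmt 1: z := y + x  -- replace 0 occurrence(s) of z with (y + x)
  => ( ( ( x * y ) + y ) * 7 ) <= 16

Answer: ( ( ( x * y ) + y ) * 7 ) <= 16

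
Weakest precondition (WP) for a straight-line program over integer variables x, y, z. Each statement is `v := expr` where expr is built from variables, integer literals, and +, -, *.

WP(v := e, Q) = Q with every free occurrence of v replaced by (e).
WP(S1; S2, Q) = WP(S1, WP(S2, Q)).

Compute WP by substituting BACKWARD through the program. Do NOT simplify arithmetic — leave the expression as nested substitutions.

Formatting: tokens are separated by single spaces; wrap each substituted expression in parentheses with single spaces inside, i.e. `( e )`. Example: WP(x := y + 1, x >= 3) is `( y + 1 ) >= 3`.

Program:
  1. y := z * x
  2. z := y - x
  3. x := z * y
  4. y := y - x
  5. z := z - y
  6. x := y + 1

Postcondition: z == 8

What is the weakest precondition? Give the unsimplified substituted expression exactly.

post: z == 8
stmt 6: x := y + 1  -- replace 0 occurrence(s) of x with (y + 1)
  => z == 8
stmt 5: z := z - y  -- replace 1 occurrence(s) of z with (z - y)
  => ( z - y ) == 8
stmt 4: y := y - x  -- replace 1 occurrence(s) of y with (y - x)
  => ( z - ( y - x ) ) == 8
stmt 3: x := z * y  -- replace 1 occurrence(s) of x with (z * y)
  => ( z - ( y - ( z * y ) ) ) == 8
stmt 2: z := y - x  -- replace 2 occurrence(s) of z with (y - x)
  => ( ( y - x ) - ( y - ( ( y - x ) * y ) ) ) == 8
stmt 1: y := z * x  -- replace 4 occurrence(s) of y with (z * x)
  => ( ( ( z * x ) - x ) - ( ( z * x ) - ( ( ( z * x ) - x ) * ( z * x ) ) ) ) == 8

Answer: ( ( ( z * x ) - x ) - ( ( z * x ) - ( ( ( z * x ) - x ) * ( z * x ) ) ) ) == 8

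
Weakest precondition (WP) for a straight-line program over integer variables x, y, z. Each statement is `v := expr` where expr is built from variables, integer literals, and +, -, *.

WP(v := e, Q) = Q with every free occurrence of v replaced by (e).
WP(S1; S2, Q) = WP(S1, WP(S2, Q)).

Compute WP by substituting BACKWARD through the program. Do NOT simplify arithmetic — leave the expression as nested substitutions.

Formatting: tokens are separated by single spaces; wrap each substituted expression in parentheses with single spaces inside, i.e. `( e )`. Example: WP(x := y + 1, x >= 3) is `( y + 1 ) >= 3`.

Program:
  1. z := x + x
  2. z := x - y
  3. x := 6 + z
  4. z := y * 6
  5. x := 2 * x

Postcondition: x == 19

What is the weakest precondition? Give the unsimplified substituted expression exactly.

post: x == 19
stmt 5: x := 2 * x  -- replace 1 occurrence(s) of x with (2 * x)
  => ( 2 * x ) == 19
stmt 4: z := y * 6  -- replace 0 occurrence(s) of z with (y * 6)
  => ( 2 * x ) == 19
stmt 3: x := 6 + z  -- replace 1 occurrence(s) of x with (6 + z)
  => ( 2 * ( 6 + z ) ) == 19
stmt 2: z := x - y  -- replace 1 occurrence(s) of z with (x - y)
  => ( 2 * ( 6 + ( x - y ) ) ) == 19
stmt 1: z := x + x  -- replace 0 occurrence(s) of z with (x + x)
  => ( 2 * ( 6 + ( x - y ) ) ) == 19

Answer: ( 2 * ( 6 + ( x - y ) ) ) == 19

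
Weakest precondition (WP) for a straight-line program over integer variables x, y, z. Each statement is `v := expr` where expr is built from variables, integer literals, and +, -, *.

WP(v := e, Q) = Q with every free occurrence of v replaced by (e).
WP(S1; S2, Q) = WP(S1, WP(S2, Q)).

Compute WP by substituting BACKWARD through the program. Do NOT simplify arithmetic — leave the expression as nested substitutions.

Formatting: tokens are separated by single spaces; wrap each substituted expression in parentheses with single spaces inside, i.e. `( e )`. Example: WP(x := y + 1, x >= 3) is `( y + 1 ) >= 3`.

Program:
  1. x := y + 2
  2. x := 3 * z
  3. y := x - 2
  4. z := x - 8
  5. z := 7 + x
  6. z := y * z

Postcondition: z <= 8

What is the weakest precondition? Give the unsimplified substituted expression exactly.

Answer: ( ( ( 3 * z ) - 2 ) * ( 7 + ( 3 * z ) ) ) <= 8

Derivation:
post: z <= 8
stmt 6: z := y * z  -- replace 1 occurrence(s) of z with (y * z)
  => ( y * z ) <= 8
stmt 5: z := 7 + x  -- replace 1 occurrence(s) of z with (7 + x)
  => ( y * ( 7 + x ) ) <= 8
stmt 4: z := x - 8  -- replace 0 occurrence(s) of z with (x - 8)
  => ( y * ( 7 + x ) ) <= 8
stmt 3: y := x - 2  -- replace 1 occurrence(s) of y with (x - 2)
  => ( ( x - 2 ) * ( 7 + x ) ) <= 8
stmt 2: x := 3 * z  -- replace 2 occurrence(s) of x with (3 * z)
  => ( ( ( 3 * z ) - 2 ) * ( 7 + ( 3 * z ) ) ) <= 8
stmt 1: x := y + 2  -- replace 0 occurrence(s) of x with (y + 2)
  => ( ( ( 3 * z ) - 2 ) * ( 7 + ( 3 * z ) ) ) <= 8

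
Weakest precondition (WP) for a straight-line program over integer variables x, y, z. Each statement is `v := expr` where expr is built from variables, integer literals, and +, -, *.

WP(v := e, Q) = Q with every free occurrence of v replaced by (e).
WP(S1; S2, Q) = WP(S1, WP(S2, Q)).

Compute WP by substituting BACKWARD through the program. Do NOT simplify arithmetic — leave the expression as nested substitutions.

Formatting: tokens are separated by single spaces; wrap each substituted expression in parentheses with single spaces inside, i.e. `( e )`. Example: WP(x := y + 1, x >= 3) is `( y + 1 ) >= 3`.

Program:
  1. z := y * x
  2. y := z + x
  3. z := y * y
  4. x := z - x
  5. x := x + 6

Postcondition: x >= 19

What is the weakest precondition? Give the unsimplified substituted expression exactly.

Answer: ( ( ( ( ( y * x ) + x ) * ( ( y * x ) + x ) ) - x ) + 6 ) >= 19

Derivation:
post: x >= 19
stmt 5: x := x + 6  -- replace 1 occurrence(s) of x with (x + 6)
  => ( x + 6 ) >= 19
stmt 4: x := z - x  -- replace 1 occurrence(s) of x with (z - x)
  => ( ( z - x ) + 6 ) >= 19
stmt 3: z := y * y  -- replace 1 occurrence(s) of z with (y * y)
  => ( ( ( y * y ) - x ) + 6 ) >= 19
stmt 2: y := z + x  -- replace 2 occurrence(s) of y with (z + x)
  => ( ( ( ( z + x ) * ( z + x ) ) - x ) + 6 ) >= 19
stmt 1: z := y * x  -- replace 2 occurrence(s) of z with (y * x)
  => ( ( ( ( ( y * x ) + x ) * ( ( y * x ) + x ) ) - x ) + 6 ) >= 19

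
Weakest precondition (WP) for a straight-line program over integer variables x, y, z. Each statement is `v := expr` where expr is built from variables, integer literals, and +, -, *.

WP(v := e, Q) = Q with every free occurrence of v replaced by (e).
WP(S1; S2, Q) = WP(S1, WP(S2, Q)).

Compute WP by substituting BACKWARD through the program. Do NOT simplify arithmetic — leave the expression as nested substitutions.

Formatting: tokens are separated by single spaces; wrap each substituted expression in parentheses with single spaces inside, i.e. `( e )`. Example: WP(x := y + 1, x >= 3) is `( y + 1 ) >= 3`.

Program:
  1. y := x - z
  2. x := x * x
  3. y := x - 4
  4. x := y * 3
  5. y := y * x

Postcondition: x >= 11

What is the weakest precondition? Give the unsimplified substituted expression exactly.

Answer: ( ( ( x * x ) - 4 ) * 3 ) >= 11

Derivation:
post: x >= 11
stmt 5: y := y * x  -- replace 0 occurrence(s) of y with (y * x)
  => x >= 11
stmt 4: x := y * 3  -- replace 1 occurrence(s) of x with (y * 3)
  => ( y * 3 ) >= 11
stmt 3: y := x - 4  -- replace 1 occurrence(s) of y with (x - 4)
  => ( ( x - 4 ) * 3 ) >= 11
stmt 2: x := x * x  -- replace 1 occurrence(s) of x with (x * x)
  => ( ( ( x * x ) - 4 ) * 3 ) >= 11
stmt 1: y := x - z  -- replace 0 occurrence(s) of y with (x - z)
  => ( ( ( x * x ) - 4 ) * 3 ) >= 11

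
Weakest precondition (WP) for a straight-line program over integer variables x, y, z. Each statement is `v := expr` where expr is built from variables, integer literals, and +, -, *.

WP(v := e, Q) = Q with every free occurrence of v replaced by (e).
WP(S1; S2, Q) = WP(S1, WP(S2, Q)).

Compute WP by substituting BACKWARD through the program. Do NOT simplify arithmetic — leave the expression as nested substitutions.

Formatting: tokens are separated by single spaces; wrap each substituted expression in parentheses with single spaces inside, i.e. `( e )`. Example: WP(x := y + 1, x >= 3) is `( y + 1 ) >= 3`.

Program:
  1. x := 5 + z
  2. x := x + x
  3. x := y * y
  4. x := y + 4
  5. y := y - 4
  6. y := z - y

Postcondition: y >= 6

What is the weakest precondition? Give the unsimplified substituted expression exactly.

post: y >= 6
stmt 6: y := z - y  -- replace 1 occurrence(s) of y with (z - y)
  => ( z - y ) >= 6
stmt 5: y := y - 4  -- replace 1 occurrence(s) of y with (y - 4)
  => ( z - ( y - 4 ) ) >= 6
stmt 4: x := y + 4  -- replace 0 occurrence(s) of x with (y + 4)
  => ( z - ( y - 4 ) ) >= 6
stmt 3: x := y * y  -- replace 0 occurrence(s) of x with (y * y)
  => ( z - ( y - 4 ) ) >= 6
stmt 2: x := x + x  -- replace 0 occurrence(s) of x with (x + x)
  => ( z - ( y - 4 ) ) >= 6
stmt 1: x := 5 + z  -- replace 0 occurrence(s) of x with (5 + z)
  => ( z - ( y - 4 ) ) >= 6

Answer: ( z - ( y - 4 ) ) >= 6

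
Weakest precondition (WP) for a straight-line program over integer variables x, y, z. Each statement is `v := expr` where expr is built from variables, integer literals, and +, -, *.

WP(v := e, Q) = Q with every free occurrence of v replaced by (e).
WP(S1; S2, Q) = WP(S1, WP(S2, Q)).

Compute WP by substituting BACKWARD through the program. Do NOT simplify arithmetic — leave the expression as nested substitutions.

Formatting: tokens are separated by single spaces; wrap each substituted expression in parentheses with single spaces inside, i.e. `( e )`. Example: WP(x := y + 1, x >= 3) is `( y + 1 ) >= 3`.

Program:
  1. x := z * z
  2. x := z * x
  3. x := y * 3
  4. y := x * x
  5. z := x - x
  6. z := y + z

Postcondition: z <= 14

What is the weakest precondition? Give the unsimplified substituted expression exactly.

Answer: ( ( ( y * 3 ) * ( y * 3 ) ) + ( ( y * 3 ) - ( y * 3 ) ) ) <= 14

Derivation:
post: z <= 14
stmt 6: z := y + z  -- replace 1 occurrence(s) of z with (y + z)
  => ( y + z ) <= 14
stmt 5: z := x - x  -- replace 1 occurrence(s) of z with (x - x)
  => ( y + ( x - x ) ) <= 14
stmt 4: y := x * x  -- replace 1 occurrence(s) of y with (x * x)
  => ( ( x * x ) + ( x - x ) ) <= 14
stmt 3: x := y * 3  -- replace 4 occurrence(s) of x with (y * 3)
  => ( ( ( y * 3 ) * ( y * 3 ) ) + ( ( y * 3 ) - ( y * 3 ) ) ) <= 14
stmt 2: x := z * x  -- replace 0 occurrence(s) of x with (z * x)
  => ( ( ( y * 3 ) * ( y * 3 ) ) + ( ( y * 3 ) - ( y * 3 ) ) ) <= 14
stmt 1: x := z * z  -- replace 0 occurrence(s) of x with (z * z)
  => ( ( ( y * 3 ) * ( y * 3 ) ) + ( ( y * 3 ) - ( y * 3 ) ) ) <= 14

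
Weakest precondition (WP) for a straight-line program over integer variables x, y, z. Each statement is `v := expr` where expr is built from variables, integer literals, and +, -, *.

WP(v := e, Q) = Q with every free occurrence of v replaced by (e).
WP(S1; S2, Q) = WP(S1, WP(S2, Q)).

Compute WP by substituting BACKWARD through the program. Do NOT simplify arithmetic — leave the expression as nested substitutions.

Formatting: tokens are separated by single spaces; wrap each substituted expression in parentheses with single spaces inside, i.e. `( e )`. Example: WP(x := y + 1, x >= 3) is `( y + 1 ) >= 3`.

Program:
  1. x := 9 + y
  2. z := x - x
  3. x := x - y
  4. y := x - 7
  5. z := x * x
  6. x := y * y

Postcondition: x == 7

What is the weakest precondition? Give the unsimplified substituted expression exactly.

post: x == 7
stmt 6: x := y * y  -- replace 1 occurrence(s) of x with (y * y)
  => ( y * y ) == 7
stmt 5: z := x * x  -- replace 0 occurrence(s) of z with (x * x)
  => ( y * y ) == 7
stmt 4: y := x - 7  -- replace 2 occurrence(s) of y with (x - 7)
  => ( ( x - 7 ) * ( x - 7 ) ) == 7
stmt 3: x := x - y  -- replace 2 occurrence(s) of x with (x - y)
  => ( ( ( x - y ) - 7 ) * ( ( x - y ) - 7 ) ) == 7
stmt 2: z := x - x  -- replace 0 occurrence(s) of z with (x - x)
  => ( ( ( x - y ) - 7 ) * ( ( x - y ) - 7 ) ) == 7
stmt 1: x := 9 + y  -- replace 2 occurrence(s) of x with (9 + y)
  => ( ( ( ( 9 + y ) - y ) - 7 ) * ( ( ( 9 + y ) - y ) - 7 ) ) == 7

Answer: ( ( ( ( 9 + y ) - y ) - 7 ) * ( ( ( 9 + y ) - y ) - 7 ) ) == 7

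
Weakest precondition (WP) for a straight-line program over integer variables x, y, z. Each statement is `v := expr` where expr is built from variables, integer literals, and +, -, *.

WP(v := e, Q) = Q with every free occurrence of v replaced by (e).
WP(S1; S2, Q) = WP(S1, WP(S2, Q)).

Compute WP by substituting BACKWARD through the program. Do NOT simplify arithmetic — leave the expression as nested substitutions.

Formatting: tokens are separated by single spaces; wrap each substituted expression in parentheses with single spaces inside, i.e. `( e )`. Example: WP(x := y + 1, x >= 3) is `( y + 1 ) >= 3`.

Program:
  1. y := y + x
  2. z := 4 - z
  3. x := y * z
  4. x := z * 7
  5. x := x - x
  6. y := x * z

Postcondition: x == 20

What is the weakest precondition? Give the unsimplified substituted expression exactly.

post: x == 20
stmt 6: y := x * z  -- replace 0 occurrence(s) of y with (x * z)
  => x == 20
stmt 5: x := x - x  -- replace 1 occurrence(s) of x with (x - x)
  => ( x - x ) == 20
stmt 4: x := z * 7  -- replace 2 occurrence(s) of x with (z * 7)
  => ( ( z * 7 ) - ( z * 7 ) ) == 20
stmt 3: x := y * z  -- replace 0 occurrence(s) of x with (y * z)
  => ( ( z * 7 ) - ( z * 7 ) ) == 20
stmt 2: z := 4 - z  -- replace 2 occurrence(s) of z with (4 - z)
  => ( ( ( 4 - z ) * 7 ) - ( ( 4 - z ) * 7 ) ) == 20
stmt 1: y := y + x  -- replace 0 occurrence(s) of y with (y + x)
  => ( ( ( 4 - z ) * 7 ) - ( ( 4 - z ) * 7 ) ) == 20

Answer: ( ( ( 4 - z ) * 7 ) - ( ( 4 - z ) * 7 ) ) == 20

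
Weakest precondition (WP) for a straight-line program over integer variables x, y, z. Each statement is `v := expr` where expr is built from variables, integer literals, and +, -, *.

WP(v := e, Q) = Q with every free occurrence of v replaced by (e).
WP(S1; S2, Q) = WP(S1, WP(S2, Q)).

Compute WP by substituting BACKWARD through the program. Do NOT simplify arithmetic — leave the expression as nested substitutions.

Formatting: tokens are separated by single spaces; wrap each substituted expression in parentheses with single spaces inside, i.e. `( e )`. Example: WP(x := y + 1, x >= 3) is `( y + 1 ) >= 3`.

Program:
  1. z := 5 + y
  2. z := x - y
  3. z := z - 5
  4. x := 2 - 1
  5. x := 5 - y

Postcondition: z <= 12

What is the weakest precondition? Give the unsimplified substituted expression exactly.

post: z <= 12
stmt 5: x := 5 - y  -- replace 0 occurrence(s) of x with (5 - y)
  => z <= 12
stmt 4: x := 2 - 1  -- replace 0 occurrence(s) of x with (2 - 1)
  => z <= 12
stmt 3: z := z - 5  -- replace 1 occurrence(s) of z with (z - 5)
  => ( z - 5 ) <= 12
stmt 2: z := x - y  -- replace 1 occurrence(s) of z with (x - y)
  => ( ( x - y ) - 5 ) <= 12
stmt 1: z := 5 + y  -- replace 0 occurrence(s) of z with (5 + y)
  => ( ( x - y ) - 5 ) <= 12

Answer: ( ( x - y ) - 5 ) <= 12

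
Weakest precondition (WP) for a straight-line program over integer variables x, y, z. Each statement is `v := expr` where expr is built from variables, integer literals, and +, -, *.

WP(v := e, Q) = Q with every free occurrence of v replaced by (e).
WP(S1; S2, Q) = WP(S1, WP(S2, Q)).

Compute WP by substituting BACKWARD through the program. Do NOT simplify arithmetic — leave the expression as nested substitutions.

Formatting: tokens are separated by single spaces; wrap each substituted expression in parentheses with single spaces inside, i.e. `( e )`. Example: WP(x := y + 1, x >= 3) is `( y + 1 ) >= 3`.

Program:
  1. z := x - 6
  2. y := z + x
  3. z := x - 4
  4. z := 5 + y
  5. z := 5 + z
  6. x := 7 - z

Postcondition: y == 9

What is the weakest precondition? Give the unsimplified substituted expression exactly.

post: y == 9
stmt 6: x := 7 - z  -- replace 0 occurrence(s) of x with (7 - z)
  => y == 9
stmt 5: z := 5 + z  -- replace 0 occurrence(s) of z with (5 + z)
  => y == 9
stmt 4: z := 5 + y  -- replace 0 occurrence(s) of z with (5 + y)
  => y == 9
stmt 3: z := x - 4  -- replace 0 occurrence(s) of z with (x - 4)
  => y == 9
stmt 2: y := z + x  -- replace 1 occurrence(s) of y with (z + x)
  => ( z + x ) == 9
stmt 1: z := x - 6  -- replace 1 occurrence(s) of z with (x - 6)
  => ( ( x - 6 ) + x ) == 9

Answer: ( ( x - 6 ) + x ) == 9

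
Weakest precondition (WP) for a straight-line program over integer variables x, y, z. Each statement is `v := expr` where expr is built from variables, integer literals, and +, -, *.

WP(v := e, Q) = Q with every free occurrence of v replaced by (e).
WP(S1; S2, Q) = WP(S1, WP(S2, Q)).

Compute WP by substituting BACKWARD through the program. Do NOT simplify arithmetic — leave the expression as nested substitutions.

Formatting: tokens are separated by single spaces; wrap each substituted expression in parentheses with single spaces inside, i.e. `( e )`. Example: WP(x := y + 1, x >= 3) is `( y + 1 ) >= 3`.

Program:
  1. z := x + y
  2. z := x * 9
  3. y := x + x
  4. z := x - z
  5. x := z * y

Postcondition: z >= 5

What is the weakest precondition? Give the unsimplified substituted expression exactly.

Answer: ( x - ( x * 9 ) ) >= 5

Derivation:
post: z >= 5
stmt 5: x := z * y  -- replace 0 occurrence(s) of x with (z * y)
  => z >= 5
stmt 4: z := x - z  -- replace 1 occurrence(s) of z with (x - z)
  => ( x - z ) >= 5
stmt 3: y := x + x  -- replace 0 occurrence(s) of y with (x + x)
  => ( x - z ) >= 5
stmt 2: z := x * 9  -- replace 1 occurrence(s) of z with (x * 9)
  => ( x - ( x * 9 ) ) >= 5
stmt 1: z := x + y  -- replace 0 occurrence(s) of z with (x + y)
  => ( x - ( x * 9 ) ) >= 5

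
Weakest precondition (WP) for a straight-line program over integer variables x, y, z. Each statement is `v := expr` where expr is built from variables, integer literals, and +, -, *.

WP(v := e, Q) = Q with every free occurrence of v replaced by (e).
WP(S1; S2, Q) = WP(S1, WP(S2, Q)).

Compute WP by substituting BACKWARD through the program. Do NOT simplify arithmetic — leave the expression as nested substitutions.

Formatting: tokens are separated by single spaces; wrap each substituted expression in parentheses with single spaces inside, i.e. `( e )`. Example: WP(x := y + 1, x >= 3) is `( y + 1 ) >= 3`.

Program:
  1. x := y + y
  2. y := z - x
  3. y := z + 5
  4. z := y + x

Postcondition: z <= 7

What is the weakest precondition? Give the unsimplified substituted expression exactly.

post: z <= 7
stmt 4: z := y + x  -- replace 1 occurrence(s) of z with (y + x)
  => ( y + x ) <= 7
stmt 3: y := z + 5  -- replace 1 occurrence(s) of y with (z + 5)
  => ( ( z + 5 ) + x ) <= 7
stmt 2: y := z - x  -- replace 0 occurrence(s) of y with (z - x)
  => ( ( z + 5 ) + x ) <= 7
stmt 1: x := y + y  -- replace 1 occurrence(s) of x with (y + y)
  => ( ( z + 5 ) + ( y + y ) ) <= 7

Answer: ( ( z + 5 ) + ( y + y ) ) <= 7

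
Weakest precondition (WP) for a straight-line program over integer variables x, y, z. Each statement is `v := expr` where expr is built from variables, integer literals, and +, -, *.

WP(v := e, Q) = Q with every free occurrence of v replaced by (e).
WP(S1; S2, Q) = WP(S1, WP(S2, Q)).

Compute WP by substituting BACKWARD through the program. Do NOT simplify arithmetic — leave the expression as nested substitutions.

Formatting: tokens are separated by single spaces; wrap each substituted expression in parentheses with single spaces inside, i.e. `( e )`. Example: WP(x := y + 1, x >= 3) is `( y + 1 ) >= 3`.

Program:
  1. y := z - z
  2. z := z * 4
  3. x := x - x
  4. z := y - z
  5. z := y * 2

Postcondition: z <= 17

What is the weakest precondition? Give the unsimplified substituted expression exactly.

post: z <= 17
stmt 5: z := y * 2  -- replace 1 occurrence(s) of z with (y * 2)
  => ( y * 2 ) <= 17
stmt 4: z := y - z  -- replace 0 occurrence(s) of z with (y - z)
  => ( y * 2 ) <= 17
stmt 3: x := x - x  -- replace 0 occurrence(s) of x with (x - x)
  => ( y * 2 ) <= 17
stmt 2: z := z * 4  -- replace 0 occurrence(s) of z with (z * 4)
  => ( y * 2 ) <= 17
stmt 1: y := z - z  -- replace 1 occurrence(s) of y with (z - z)
  => ( ( z - z ) * 2 ) <= 17

Answer: ( ( z - z ) * 2 ) <= 17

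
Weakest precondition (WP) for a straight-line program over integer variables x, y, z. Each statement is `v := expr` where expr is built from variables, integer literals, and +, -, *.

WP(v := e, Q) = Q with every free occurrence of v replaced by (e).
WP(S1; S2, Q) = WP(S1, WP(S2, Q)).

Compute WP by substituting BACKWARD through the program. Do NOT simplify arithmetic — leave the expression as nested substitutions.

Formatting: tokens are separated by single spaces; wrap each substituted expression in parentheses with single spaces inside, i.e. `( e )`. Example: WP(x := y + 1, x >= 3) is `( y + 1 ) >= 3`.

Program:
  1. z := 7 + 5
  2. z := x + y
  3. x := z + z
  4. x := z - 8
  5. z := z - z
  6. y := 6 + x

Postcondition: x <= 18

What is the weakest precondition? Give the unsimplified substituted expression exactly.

post: x <= 18
stmt 6: y := 6 + x  -- replace 0 occurrence(s) of y with (6 + x)
  => x <= 18
stmt 5: z := z - z  -- replace 0 occurrence(s) of z with (z - z)
  => x <= 18
stmt 4: x := z - 8  -- replace 1 occurrence(s) of x with (z - 8)
  => ( z - 8 ) <= 18
stmt 3: x := z + z  -- replace 0 occurrence(s) of x with (z + z)
  => ( z - 8 ) <= 18
stmt 2: z := x + y  -- replace 1 occurrence(s) of z with (x + y)
  => ( ( x + y ) - 8 ) <= 18
stmt 1: z := 7 + 5  -- replace 0 occurrence(s) of z with (7 + 5)
  => ( ( x + y ) - 8 ) <= 18

Answer: ( ( x + y ) - 8 ) <= 18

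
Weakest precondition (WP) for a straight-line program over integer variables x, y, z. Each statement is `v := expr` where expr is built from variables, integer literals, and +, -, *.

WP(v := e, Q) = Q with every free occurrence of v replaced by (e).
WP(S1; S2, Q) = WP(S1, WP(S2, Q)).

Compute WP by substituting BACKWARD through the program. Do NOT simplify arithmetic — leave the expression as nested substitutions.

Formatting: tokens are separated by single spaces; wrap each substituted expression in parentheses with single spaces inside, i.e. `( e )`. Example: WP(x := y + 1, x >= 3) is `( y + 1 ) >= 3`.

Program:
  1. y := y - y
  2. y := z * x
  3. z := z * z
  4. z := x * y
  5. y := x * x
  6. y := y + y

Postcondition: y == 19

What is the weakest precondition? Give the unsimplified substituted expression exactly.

Answer: ( ( x * x ) + ( x * x ) ) == 19

Derivation:
post: y == 19
stmt 6: y := y + y  -- replace 1 occurrence(s) of y with (y + y)
  => ( y + y ) == 19
stmt 5: y := x * x  -- replace 2 occurrence(s) of y with (x * x)
  => ( ( x * x ) + ( x * x ) ) == 19
stmt 4: z := x * y  -- replace 0 occurrence(s) of z with (x * y)
  => ( ( x * x ) + ( x * x ) ) == 19
stmt 3: z := z * z  -- replace 0 occurrence(s) of z with (z * z)
  => ( ( x * x ) + ( x * x ) ) == 19
stmt 2: y := z * x  -- replace 0 occurrence(s) of y with (z * x)
  => ( ( x * x ) + ( x * x ) ) == 19
stmt 1: y := y - y  -- replace 0 occurrence(s) of y with (y - y)
  => ( ( x * x ) + ( x * x ) ) == 19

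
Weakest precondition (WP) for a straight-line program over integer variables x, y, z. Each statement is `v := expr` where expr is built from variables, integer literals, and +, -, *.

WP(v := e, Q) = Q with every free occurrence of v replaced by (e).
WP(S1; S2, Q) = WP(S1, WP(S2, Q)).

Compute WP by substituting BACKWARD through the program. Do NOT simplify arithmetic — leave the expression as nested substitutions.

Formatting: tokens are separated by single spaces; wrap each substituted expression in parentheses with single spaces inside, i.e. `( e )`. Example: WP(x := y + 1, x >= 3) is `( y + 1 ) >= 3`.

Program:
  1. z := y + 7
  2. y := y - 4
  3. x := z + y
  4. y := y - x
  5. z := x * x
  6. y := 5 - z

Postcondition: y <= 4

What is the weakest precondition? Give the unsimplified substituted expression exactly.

Answer: ( 5 - ( ( ( y + 7 ) + ( y - 4 ) ) * ( ( y + 7 ) + ( y - 4 ) ) ) ) <= 4

Derivation:
post: y <= 4
stmt 6: y := 5 - z  -- replace 1 occurrence(s) of y with (5 - z)
  => ( 5 - z ) <= 4
stmt 5: z := x * x  -- replace 1 occurrence(s) of z with (x * x)
  => ( 5 - ( x * x ) ) <= 4
stmt 4: y := y - x  -- replace 0 occurrence(s) of y with (y - x)
  => ( 5 - ( x * x ) ) <= 4
stmt 3: x := z + y  -- replace 2 occurrence(s) of x with (z + y)
  => ( 5 - ( ( z + y ) * ( z + y ) ) ) <= 4
stmt 2: y := y - 4  -- replace 2 occurrence(s) of y with (y - 4)
  => ( 5 - ( ( z + ( y - 4 ) ) * ( z + ( y - 4 ) ) ) ) <= 4
stmt 1: z := y + 7  -- replace 2 occurrence(s) of z with (y + 7)
  => ( 5 - ( ( ( y + 7 ) + ( y - 4 ) ) * ( ( y + 7 ) + ( y - 4 ) ) ) ) <= 4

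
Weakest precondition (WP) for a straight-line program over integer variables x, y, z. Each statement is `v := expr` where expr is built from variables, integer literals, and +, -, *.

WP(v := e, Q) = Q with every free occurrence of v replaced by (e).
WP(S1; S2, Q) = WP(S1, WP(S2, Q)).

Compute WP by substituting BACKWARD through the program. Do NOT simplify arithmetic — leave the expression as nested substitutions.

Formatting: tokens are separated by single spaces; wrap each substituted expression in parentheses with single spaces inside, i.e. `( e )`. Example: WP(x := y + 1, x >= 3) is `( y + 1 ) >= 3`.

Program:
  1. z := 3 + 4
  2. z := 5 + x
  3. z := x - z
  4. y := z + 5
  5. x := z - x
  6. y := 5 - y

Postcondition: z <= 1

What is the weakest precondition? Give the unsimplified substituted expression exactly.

Answer: ( x - ( 5 + x ) ) <= 1

Derivation:
post: z <= 1
stmt 6: y := 5 - y  -- replace 0 occurrence(s) of y with (5 - y)
  => z <= 1
stmt 5: x := z - x  -- replace 0 occurrence(s) of x with (z - x)
  => z <= 1
stmt 4: y := z + 5  -- replace 0 occurrence(s) of y with (z + 5)
  => z <= 1
stmt 3: z := x - z  -- replace 1 occurrence(s) of z with (x - z)
  => ( x - z ) <= 1
stmt 2: z := 5 + x  -- replace 1 occurrence(s) of z with (5 + x)
  => ( x - ( 5 + x ) ) <= 1
stmt 1: z := 3 + 4  -- replace 0 occurrence(s) of z with (3 + 4)
  => ( x - ( 5 + x ) ) <= 1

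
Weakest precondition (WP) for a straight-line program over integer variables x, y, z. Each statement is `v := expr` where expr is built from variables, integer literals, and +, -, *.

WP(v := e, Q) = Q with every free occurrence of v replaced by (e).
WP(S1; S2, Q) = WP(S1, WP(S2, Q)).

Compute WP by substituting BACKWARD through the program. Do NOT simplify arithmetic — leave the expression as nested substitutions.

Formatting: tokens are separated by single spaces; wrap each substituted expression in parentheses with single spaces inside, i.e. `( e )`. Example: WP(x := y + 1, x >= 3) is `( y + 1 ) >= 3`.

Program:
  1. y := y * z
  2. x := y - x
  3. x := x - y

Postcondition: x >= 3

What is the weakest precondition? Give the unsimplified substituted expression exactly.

post: x >= 3
stmt 3: x := x - y  -- replace 1 occurrence(s) of x with (x - y)
  => ( x - y ) >= 3
stmt 2: x := y - x  -- replace 1 occurrence(s) of x with (y - x)
  => ( ( y - x ) - y ) >= 3
stmt 1: y := y * z  -- replace 2 occurrence(s) of y with (y * z)
  => ( ( ( y * z ) - x ) - ( y * z ) ) >= 3

Answer: ( ( ( y * z ) - x ) - ( y * z ) ) >= 3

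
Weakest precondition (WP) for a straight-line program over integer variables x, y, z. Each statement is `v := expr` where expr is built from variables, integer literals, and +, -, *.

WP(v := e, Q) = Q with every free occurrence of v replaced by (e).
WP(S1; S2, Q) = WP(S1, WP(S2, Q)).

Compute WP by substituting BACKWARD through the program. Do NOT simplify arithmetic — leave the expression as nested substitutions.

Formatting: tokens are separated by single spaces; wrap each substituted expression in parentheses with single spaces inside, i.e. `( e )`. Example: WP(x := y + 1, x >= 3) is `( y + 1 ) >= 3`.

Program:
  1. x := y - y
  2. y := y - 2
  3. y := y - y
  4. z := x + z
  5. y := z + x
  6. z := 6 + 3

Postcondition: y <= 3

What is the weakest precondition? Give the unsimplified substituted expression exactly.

Answer: ( ( ( y - y ) + z ) + ( y - y ) ) <= 3

Derivation:
post: y <= 3
stmt 6: z := 6 + 3  -- replace 0 occurrence(s) of z with (6 + 3)
  => y <= 3
stmt 5: y := z + x  -- replace 1 occurrence(s) of y with (z + x)
  => ( z + x ) <= 3
stmt 4: z := x + z  -- replace 1 occurrence(s) of z with (x + z)
  => ( ( x + z ) + x ) <= 3
stmt 3: y := y - y  -- replace 0 occurrence(s) of y with (y - y)
  => ( ( x + z ) + x ) <= 3
stmt 2: y := y - 2  -- replace 0 occurrence(s) of y with (y - 2)
  => ( ( x + z ) + x ) <= 3
stmt 1: x := y - y  -- replace 2 occurrence(s) of x with (y - y)
  => ( ( ( y - y ) + z ) + ( y - y ) ) <= 3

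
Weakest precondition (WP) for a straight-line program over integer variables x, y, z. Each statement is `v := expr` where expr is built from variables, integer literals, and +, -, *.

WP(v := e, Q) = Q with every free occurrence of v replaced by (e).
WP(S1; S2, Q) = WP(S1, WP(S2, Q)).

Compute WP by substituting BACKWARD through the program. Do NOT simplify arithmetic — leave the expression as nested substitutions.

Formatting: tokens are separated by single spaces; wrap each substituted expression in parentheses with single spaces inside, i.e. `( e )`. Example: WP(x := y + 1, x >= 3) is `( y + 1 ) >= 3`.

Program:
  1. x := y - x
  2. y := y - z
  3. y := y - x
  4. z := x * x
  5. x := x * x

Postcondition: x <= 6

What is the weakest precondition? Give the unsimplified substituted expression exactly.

post: x <= 6
stmt 5: x := x * x  -- replace 1 occurrence(s) of x with (x * x)
  => ( x * x ) <= 6
stmt 4: z := x * x  -- replace 0 occurrence(s) of z with (x * x)
  => ( x * x ) <= 6
stmt 3: y := y - x  -- replace 0 occurrence(s) of y with (y - x)
  => ( x * x ) <= 6
stmt 2: y := y - z  -- replace 0 occurrence(s) of y with (y - z)
  => ( x * x ) <= 6
stmt 1: x := y - x  -- replace 2 occurrence(s) of x with (y - x)
  => ( ( y - x ) * ( y - x ) ) <= 6

Answer: ( ( y - x ) * ( y - x ) ) <= 6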